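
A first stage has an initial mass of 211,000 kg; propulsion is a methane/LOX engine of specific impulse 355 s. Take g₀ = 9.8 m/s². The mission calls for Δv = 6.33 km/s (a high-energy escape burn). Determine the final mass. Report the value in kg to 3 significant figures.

v_e = Isp · g₀ = 355 × 9.8 = 3479.0 m/s.
m₀/m_f = exp(Δv / v_e) = exp(6330 / 3479.0) = exp(1.8195) = 6.1687.
m_f = m₀ / 6.1687 = 211,000 / 6.1687 = 34,204.9 kg.

final mass ≈ 34200 kg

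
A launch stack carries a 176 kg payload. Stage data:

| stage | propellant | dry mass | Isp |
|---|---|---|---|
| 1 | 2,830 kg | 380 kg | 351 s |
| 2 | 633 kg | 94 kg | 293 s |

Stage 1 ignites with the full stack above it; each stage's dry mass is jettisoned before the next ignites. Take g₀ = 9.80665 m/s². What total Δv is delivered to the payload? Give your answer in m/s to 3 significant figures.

Ignition mass of stage 1 = 2,830+380 + 633+94 + 176 = 4,113 kg.
Stage 1: m₀ = 4,113 kg, m_f = 4,113 − 2,830 = 1,283 kg; Δv = 351×9.80665×ln(3.206) = 3442.1×1.1650 ≈ 4010 m/s.
Stage 2: m₀ = 903 kg, m_f = 903 − 633 = 270 kg; Δv = 293×9.80665×ln(3.344) = 2873.3×1.2073 ≈ 3469 m/s.
Total Δv = 4010 + 3469 = 7479 m/s.

Δv ≈ 7480 m/s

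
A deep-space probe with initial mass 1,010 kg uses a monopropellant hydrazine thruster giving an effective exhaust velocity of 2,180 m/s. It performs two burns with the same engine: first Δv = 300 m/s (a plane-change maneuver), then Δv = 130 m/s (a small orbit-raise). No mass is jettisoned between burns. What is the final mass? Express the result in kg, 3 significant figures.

After the first burn: m = 1010 × exp(−300/2180.0) = 1010 × 0.87143 = 880.144 kg.
After the second burn: m = 880.144 × exp(−130/2180.0) = 880.144 × 0.94211 = 829.192 kg.

final mass ≈ 829 kg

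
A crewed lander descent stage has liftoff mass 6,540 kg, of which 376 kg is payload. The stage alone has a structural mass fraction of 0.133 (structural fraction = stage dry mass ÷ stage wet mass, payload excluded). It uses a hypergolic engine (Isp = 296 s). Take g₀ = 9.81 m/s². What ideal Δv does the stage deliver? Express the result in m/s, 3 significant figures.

Δv ≈ 4930 m/s

Stage wet mass = m₀ − payload = 6,540 − 376 = 6,164 kg.
Stage dry mass = ε × stage wet mass = 0.133 × 6,164 = 819.812 kg.
Burnout mass m_f = stage dry + payload = 819.812 + 376 = 1,195.812 kg.
v_e = Isp · g₀ = 296 × 9.81 = 2903.8 m/s.
Rocket equation: Δv = v_e · ln(6,540/1,195.812) = 2903.8 × ln(5.469) = 2903.8 × 1.6991 ≈ 4934 m/s.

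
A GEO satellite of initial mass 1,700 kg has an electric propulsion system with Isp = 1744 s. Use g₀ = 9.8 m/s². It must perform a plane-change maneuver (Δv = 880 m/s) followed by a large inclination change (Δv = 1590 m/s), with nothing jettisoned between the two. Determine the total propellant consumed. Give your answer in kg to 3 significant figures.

v_e = Isp · g₀ = 1744 × 9.8 = 17091.2 m/s.
After the first burn: m = 1700 × exp(−880/17091.2) = 1700 × 0.94981 = 1,614.68 kg.
After the second burn: m = 1,614.68 × exp(−1590/17091.2) = 1,614.68 × 0.91117 = 1,471.25 kg.
Total propellant = m₀ − m_final = 1700 − 1,471.25 = 228.75 kg.

total propellant consumed ≈ 229 kg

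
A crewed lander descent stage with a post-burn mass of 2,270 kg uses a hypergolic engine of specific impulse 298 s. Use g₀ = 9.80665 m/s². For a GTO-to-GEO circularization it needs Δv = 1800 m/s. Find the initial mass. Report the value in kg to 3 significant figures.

v_e = Isp · g₀ = 298 × 9.80665 = 2922.4 m/s.
m₀/m_f = exp(Δv / v_e) = exp(1800 / 2922.4) = exp(0.6159) = 1.8514.
m₀ = m_f × 1.8514 = 2,270 × 1.8514 = 4,202.68 kg.

initial mass ≈ 4200 kg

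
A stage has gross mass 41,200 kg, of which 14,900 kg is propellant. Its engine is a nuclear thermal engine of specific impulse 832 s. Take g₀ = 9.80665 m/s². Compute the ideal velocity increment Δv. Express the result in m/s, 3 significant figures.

Δv ≈ 3660 m/s

v_e = Isp · g₀ = 832 × 9.80665 = 8159.1 m/s.
m_f = m₀ − m_prop = 41,200 − 14,900 = 26,300 kg.
Rocket equation: Δv = v_e · ln(m₀/m_f) = 8159.1 × ln(1.567) = 8159.1 × 0.4489 ≈ 3662.4 m/s.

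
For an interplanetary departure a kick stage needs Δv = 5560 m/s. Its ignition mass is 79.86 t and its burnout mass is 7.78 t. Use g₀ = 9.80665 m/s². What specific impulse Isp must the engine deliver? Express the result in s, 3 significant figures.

ln(m₀/m_f) = ln(79860/7780) = ln(10.26) = 2.3287.
From the ideal rocket equation, v_e = Δv / ln(m₀/m_f) = 5560 / 2.3287 = 2387.6 m/s.
Isp = v_e / g₀ = 2387.6 / 9.80665 = 243.5 s.

Isp ≈ 243 s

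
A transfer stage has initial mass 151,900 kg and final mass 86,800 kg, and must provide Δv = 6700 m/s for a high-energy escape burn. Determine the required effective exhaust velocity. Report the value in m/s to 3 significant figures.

v_e ≈ 12000 m/s

ln(m₀/m_f) = ln(151900/86800) = ln(1.75) = 0.5596.
Rocket equation: v_e = Δv / ln(m₀/m_f) = 6700 / 0.5596 = 11972.5 m/s.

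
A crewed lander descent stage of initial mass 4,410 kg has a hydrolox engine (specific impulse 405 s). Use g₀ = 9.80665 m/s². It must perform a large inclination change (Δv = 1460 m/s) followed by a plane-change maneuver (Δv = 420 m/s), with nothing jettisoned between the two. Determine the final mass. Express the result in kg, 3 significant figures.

final mass ≈ 2750 kg

v_e = Isp · g₀ = 405 × 9.80665 = 3971.7 m/s.
After the first burn: m = 4410 × exp(−1460/3971.7) = 4410 × 0.69239 = 3,053.44 kg.
After the second burn: m = 3,053.44 × exp(−420/3971.7) = 3,053.44 × 0.89965 = 2,747.03 kg.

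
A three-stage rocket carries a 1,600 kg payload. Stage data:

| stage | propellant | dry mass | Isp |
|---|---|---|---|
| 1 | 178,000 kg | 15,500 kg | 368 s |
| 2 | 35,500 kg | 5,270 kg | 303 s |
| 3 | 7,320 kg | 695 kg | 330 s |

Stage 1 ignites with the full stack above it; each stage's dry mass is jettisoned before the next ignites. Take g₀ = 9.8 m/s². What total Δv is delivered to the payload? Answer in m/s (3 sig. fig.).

Ignition mass of stage 1 = 178,000+15,500 + 35,500+5,270 + 7,320+695 + 1,600 = 243,885 kg.
Stage 1: m₀ = 243,885 kg, m_f = 243,885 − 178,000 = 65,885 kg; Δv = 368×9.8×ln(3.702) = 3606.4×1.3088 ≈ 4720 m/s.
Stage 2: m₀ = 50,385 kg, m_f = 50,385 − 35,500 = 14,885 kg; Δv = 303×9.8×ln(3.385) = 2969.4×1.2193 ≈ 3621 m/s.
Stage 3: m₀ = 9,615 kg, m_f = 9,615 − 7,320 = 2,295 kg; Δv = 330×9.8×ln(4.19) = 3234.0×1.4326 ≈ 4633 m/s.
Total Δv = 4720 + 3621 + 4633 = 12974 m/s.

Δv ≈ 13000 m/s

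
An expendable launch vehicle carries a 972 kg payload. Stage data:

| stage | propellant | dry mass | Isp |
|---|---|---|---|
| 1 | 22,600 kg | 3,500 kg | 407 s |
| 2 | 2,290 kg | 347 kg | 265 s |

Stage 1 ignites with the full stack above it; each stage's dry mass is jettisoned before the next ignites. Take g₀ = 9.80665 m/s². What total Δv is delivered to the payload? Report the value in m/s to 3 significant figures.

Ignition mass of stage 1 = 22,600+3,500 + 2,290+347 + 972 = 29,709 kg.
Stage 1: m₀ = 29,709 kg, m_f = 29,709 − 22,600 = 7,109 kg; Δv = 407×9.80665×ln(4.179) = 3991.3×1.4301 ≈ 5708 m/s.
Stage 2: m₀ = 3,609 kg, m_f = 3,609 − 2,290 = 1,319 kg; Δv = 265×9.80665×ln(2.736) = 2598.8×1.0066 ≈ 2616 m/s.
Total Δv = 5708 + 2616 = 8324 m/s.

Δv ≈ 8320 m/s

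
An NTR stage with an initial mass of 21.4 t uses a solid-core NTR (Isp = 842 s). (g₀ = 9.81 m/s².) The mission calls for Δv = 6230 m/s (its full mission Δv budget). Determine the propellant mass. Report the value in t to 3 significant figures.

propellant mass ≈ 11.3 t

v_e = Isp · g₀ = 842 × 9.81 = 8260.0 m/s.
m₀/m_f = exp(Δv / v_e) = exp(6230 / 8260.0) = exp(0.7542) = 2.1260.
m_f = 21.4 / 2.1260 = 10.0659 t, so propellant = m₀ − m_f = 21.4 − 10.0659 = 11.3341 t.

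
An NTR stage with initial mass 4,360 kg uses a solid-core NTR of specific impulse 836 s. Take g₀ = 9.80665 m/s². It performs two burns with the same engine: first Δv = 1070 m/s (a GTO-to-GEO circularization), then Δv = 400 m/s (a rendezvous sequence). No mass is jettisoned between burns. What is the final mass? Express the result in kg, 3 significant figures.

v_e = Isp · g₀ = 836 × 9.80665 = 8198.4 m/s.
After the first burn: m = 4360 × exp(−1070/8198.4) = 4360 × 0.87764 = 3,826.51 kg.
After the second burn: m = 3,826.51 × exp(−400/8198.4) = 3,826.51 × 0.95238 = 3,644.29 kg.

final mass ≈ 3640 kg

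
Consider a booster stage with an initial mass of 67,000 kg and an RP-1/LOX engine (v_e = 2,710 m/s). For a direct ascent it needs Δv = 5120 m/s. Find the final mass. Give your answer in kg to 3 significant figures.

Using Δv = v_e ln(m₀/m_f): m₀/m_f = exp(Δv / v_e) = exp(5120 / 2710.0) = exp(1.8893) = 6.6147.
m_f = m₀ / 6.6147 = 67,000 / 6.6147 = 10,129 kg.

final mass ≈ 10100 kg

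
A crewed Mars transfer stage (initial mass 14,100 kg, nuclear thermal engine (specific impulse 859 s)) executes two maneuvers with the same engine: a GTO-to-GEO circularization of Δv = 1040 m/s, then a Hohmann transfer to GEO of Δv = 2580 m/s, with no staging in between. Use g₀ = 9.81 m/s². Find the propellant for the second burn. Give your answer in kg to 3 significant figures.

v_e = Isp · g₀ = 859 × 9.81 = 8426.8 m/s.
After the first burn: m = 14100 × exp(−1040/8426.8) = 14100 × 0.88390 = 12,463 kg.
After the second burn: m = 12,463 × exp(−2580/8426.8) = 12,463 × 0.73626 = 9,176.01 kg.
Second-burn propellant = 12,463 − 9,176.01 = 3,286.99 kg.

propellant for the second burn ≈ 3290 kg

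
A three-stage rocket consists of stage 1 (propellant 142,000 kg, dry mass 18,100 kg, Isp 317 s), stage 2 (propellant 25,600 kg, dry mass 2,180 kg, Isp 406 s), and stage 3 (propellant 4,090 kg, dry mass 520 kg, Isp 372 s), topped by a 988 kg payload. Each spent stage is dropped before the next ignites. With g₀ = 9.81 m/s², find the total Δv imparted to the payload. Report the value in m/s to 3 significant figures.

Δv ≈ 14700 m/s

Ignition mass of stage 1 = 142,000+18,100 + 25,600+2,180 + 4,090+520 + 988 = 193,478 kg.
Stage 1: m₀ = 193,478 kg, m_f = 193,478 − 142,000 = 51,478 kg; Δv = 317×9.81×ln(3.758) = 3109.8×1.3240 ≈ 4117 m/s.
Stage 2: m₀ = 33,378 kg, m_f = 33,378 − 25,600 = 7,778 kg; Δv = 406×9.81×ln(4.291) = 3982.9×1.4566 ≈ 5801 m/s.
Stage 3: m₀ = 5,598 kg, m_f = 5,598 − 4,090 = 1,508 kg; Δv = 372×9.81×ln(3.712) = 3649.3×1.3116 ≈ 4787 m/s.
Total Δv = 4117 + 5801 + 4787 = 14705 m/s.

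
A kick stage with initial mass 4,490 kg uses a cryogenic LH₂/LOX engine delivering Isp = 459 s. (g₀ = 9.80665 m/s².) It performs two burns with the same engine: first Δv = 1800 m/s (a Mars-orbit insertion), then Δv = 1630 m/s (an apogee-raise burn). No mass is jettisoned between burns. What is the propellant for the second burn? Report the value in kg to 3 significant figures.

v_e = Isp · g₀ = 459 × 9.80665 = 4501.3 m/s.
After the first burn: m = 4490 × exp(−1800/4501.3) = 4490 × 0.67039 = 3,010.05 kg.
After the second burn: m = 3,010.05 × exp(−1630/4501.3) = 3,010.05 × 0.69620 = 2,095.6 kg.
Second-burn propellant = 3,010.05 − 2,095.6 = 914.45 kg.

propellant for the second burn ≈ 914 kg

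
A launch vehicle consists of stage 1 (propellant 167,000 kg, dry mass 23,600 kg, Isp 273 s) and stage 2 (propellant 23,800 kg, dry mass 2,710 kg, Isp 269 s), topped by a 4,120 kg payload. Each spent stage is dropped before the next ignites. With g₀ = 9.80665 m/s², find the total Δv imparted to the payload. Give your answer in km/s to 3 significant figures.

Δv ≈ 7.72 km/s

Ignition mass of stage 1 = 167,000+23,600 + 23,800+2,710 + 4,120 = 221,230 kg.
Stage 1: m₀ = 221,230 kg, m_f = 221,230 − 167,000 = 54,230 kg; Δv = 273×9.80665×ln(4.079) = 2677.2×1.4060 ≈ 3764 m/s.
Stage 2: m₀ = 30,630 kg, m_f = 30,630 − 23,800 = 6,830 kg; Δv = 269×9.80665×ln(4.485) = 2638.0×1.5007 ≈ 3959 m/s.
Total Δv = 3764 + 3959 = 7723 m/s.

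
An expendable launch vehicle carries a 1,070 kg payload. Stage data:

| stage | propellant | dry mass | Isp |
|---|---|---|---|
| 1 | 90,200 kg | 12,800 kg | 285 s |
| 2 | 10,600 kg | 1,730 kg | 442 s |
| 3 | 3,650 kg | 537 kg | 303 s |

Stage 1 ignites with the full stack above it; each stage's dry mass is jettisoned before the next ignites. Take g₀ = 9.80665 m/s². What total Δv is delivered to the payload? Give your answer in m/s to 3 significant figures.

Δv ≈ 11400 m/s

Ignition mass of stage 1 = 90,200+12,800 + 10,600+1,730 + 3,650+537 + 1,070 = 120,587 kg.
Stage 1: m₀ = 120,587 kg, m_f = 120,587 − 90,200 = 30,387 kg; Δv = 285×9.80665×ln(3.968) = 2794.9×1.3784 ≈ 3852 m/s.
Stage 2: m₀ = 17,587 kg, m_f = 17,587 − 10,600 = 6,987 kg; Δv = 442×9.80665×ln(2.517) = 4334.5×0.9231 ≈ 4001 m/s.
Stage 3: m₀ = 5,257 kg, m_f = 5,257 − 3,650 = 1,607 kg; Δv = 303×9.80665×ln(3.271) = 2971.4×1.1852 ≈ 3522 m/s.
Total Δv = 3852 + 4001 + 3522 = 11375 m/s.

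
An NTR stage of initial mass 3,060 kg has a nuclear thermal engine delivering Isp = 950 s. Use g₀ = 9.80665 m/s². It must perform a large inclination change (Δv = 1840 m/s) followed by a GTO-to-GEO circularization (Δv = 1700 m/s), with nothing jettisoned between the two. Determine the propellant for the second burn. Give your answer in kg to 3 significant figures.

propellant for the second burn ≈ 419 kg

v_e = Isp · g₀ = 950 × 9.80665 = 9316.3 m/s.
After the first burn: m = 3060 × exp(−1840/9316.3) = 3060 × 0.82078 = 2,511.59 kg.
After the second burn: m = 2,511.59 × exp(−1700/9316.3) = 2,511.59 × 0.83321 = 2,092.68 kg.
Second-burn propellant = 2,511.59 − 2,092.68 = 418.91 kg.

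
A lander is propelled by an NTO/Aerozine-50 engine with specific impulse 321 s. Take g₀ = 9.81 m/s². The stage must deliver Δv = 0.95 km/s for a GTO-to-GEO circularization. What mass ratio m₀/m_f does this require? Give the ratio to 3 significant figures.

v_e = Isp · g₀ = 321 × 9.81 = 3149.0 m/s.
Using Δv = v_e ln(m₀/m_f): m₀/m_f = exp(Δv / v_e) = exp(950 / 3149.0) = exp(0.3017) = 1.3521.

mass ratio ≈ 1.35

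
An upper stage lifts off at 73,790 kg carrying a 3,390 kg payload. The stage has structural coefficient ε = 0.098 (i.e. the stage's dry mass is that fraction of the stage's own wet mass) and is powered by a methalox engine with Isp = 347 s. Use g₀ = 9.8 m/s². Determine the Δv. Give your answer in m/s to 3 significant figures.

Δv ≈ 6700 m/s

Stage wet mass = m₀ − payload = 73,790 − 3,390 = 70,400 kg.
Stage dry mass = ε × stage wet mass = 0.098 × 70,400 = 6,899.2 kg.
Burnout mass m_f = stage dry + payload = 6,899.2 + 3,390 = 10,289.2 kg.
v_e = Isp · g₀ = 347 × 9.8 = 3400.6 m/s.
From the ideal rocket equation, Δv = v_e · ln(73,790/10,289.2) = 3400.6 × ln(7.172) = 3400.6 × 1.9701 ≈ 6700 m/s.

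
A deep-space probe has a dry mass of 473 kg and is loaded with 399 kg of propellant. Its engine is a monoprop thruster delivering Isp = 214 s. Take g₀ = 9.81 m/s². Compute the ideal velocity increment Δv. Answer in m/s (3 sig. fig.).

v_e = Isp · g₀ = 214 × 9.81 = 2099.3 m/s.
m₀ = m_dry + m_prop = 473 + 399 = 872 kg.
From the ideal rocket equation, Δv = v_e · ln(m₀/m_f) = 2099.3 × ln(1.844) = 2099.3 × 0.6117 ≈ 1284.2 m/s.

Δv ≈ 1280 m/s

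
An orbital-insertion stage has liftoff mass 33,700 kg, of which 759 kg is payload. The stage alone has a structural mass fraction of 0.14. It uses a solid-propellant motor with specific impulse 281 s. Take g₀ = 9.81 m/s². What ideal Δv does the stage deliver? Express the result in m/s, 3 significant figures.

Δv ≈ 5060 m/s

Stage wet mass = m₀ − payload = 33,700 − 759 = 32,941 kg.
Stage dry mass = ε × stage wet mass = 0.14 × 32,941 = 4,611.74 kg.
Burnout mass m_f = stage dry + payload = 4,611.74 + 759 = 5,370.74 kg.
v_e = Isp · g₀ = 281 × 9.81 = 2756.6 m/s.
By the Tsiolkovsky rocket equation, Δv = v_e · ln(33,700/5,370.74) = 2756.6 × ln(6.275) = 2756.6 × 1.8365 ≈ 5063 m/s.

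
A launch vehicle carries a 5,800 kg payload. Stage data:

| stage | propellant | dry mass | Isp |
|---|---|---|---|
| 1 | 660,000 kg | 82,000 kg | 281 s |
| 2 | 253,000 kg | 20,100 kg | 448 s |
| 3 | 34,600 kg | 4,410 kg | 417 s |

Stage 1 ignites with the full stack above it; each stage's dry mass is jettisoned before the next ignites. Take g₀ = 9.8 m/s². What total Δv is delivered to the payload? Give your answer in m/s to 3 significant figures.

Ignition mass of stage 1 = 660,000+82,000 + 253,000+20,100 + 34,600+4,410 + 5,800 = 1,059,910 kg.
Stage 1: m₀ = 1,059,910 kg, m_f = 1,059,910 − 660,000 = 399,910 kg; Δv = 281×9.8×ln(2.65) = 2753.8×0.9747 ≈ 2684 m/s.
Stage 2: m₀ = 317,910 kg, m_f = 317,910 − 253,000 = 64,910 kg; Δv = 448×9.8×ln(4.898) = 4390.4×1.5888 ≈ 6975 m/s.
Stage 3: m₀ = 44,810 kg, m_f = 44,810 − 34,600 = 10,210 kg; Δv = 417×9.8×ln(4.389) = 4086.6×1.4791 ≈ 6044 m/s.
Total Δv = 2684 + 6975 + 6044 = 15703 m/s.

Δv ≈ 15700 m/s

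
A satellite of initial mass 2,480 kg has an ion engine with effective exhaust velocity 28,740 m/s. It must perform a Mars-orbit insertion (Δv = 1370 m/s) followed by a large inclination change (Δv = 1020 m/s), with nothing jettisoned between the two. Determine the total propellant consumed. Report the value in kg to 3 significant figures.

total propellant consumed ≈ 198 kg

After the first burn: m = 2480 × exp(−1370/28740.0) = 2480 × 0.95345 = 2,364.56 kg.
After the second burn: m = 2,364.56 × exp(−1020/28740.0) = 2,364.56 × 0.96513 = 2,282.11 kg.
Total propellant = m₀ − m_final = 2480 − 2,282.11 = 197.89 kg.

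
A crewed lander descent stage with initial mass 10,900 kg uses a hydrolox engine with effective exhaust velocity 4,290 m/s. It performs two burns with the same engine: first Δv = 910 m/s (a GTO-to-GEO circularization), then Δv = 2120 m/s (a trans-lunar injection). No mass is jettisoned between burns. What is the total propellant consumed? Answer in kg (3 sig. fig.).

After the first burn: m = 10900 × exp(−910/4290.0) = 10900 × 0.80887 = 8,816.68 kg.
After the second burn: m = 8,816.68 × exp(−2120/4290.0) = 8,816.68 × 0.61008 = 5,378.88 kg.
Total propellant = m₀ − m_final = 10900 − 5,378.88 = 5,521.12 kg.

total propellant consumed ≈ 5520 kg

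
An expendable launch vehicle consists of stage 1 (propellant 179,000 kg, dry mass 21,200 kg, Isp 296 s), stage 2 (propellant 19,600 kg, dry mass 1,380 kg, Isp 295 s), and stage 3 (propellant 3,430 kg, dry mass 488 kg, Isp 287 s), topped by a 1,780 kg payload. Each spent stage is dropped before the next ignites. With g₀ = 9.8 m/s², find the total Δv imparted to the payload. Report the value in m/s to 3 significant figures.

Ignition mass of stage 1 = 179,000+21,200 + 19,600+1,380 + 3,430+488 + 1,780 = 226,878 kg.
Stage 1: m₀ = 226,878 kg, m_f = 226,878 − 179,000 = 47,878 kg; Δv = 296×9.8×ln(4.739) = 2900.8×1.5558 ≈ 4513 m/s.
Stage 2: m₀ = 26,678 kg, m_f = 26,678 − 19,600 = 7,078 kg; Δv = 295×9.8×ln(3.769) = 2891.0×1.3268 ≈ 3836 m/s.
Stage 3: m₀ = 5,698 kg, m_f = 5,698 − 3,430 = 2,268 kg; Δv = 287×9.8×ln(2.512) = 2812.6×0.9212 ≈ 2591 m/s.
Total Δv = 4513 + 3836 + 2591 = 10940 m/s.

Δv ≈ 10900 m/s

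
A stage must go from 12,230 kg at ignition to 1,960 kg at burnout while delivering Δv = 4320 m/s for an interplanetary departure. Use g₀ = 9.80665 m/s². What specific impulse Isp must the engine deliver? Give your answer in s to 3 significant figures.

ln(m₀/m_f) = ln(12230/1960) = ln(6.24) = 1.8309.
v_e = Δv / ln(m₀/m_f) = 4320 / 1.8309 = 2359.4 m/s.
Isp = v_e / g₀ = 2359.4 / 9.80665 = 240.6 s.

Isp ≈ 241 s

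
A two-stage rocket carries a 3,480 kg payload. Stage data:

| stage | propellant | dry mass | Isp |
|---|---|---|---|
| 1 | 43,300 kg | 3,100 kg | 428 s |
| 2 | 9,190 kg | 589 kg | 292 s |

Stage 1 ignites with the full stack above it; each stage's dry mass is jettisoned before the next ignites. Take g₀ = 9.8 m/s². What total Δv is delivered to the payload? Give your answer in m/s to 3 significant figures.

Ignition mass of stage 1 = 43,300+3,100 + 9,190+589 + 3,480 = 59,659 kg.
Stage 1: m₀ = 59,659 kg, m_f = 59,659 − 43,300 = 16,359 kg; Δv = 428×9.8×ln(3.647) = 4194.4×1.2939 ≈ 5427 m/s.
Stage 2: m₀ = 13,259 kg, m_f = 13,259 − 9,190 = 4,069 kg; Δv = 292×9.8×ln(3.259) = 2861.6×1.1813 ≈ 3380 m/s.
Total Δv = 5427 + 3380 = 8807 m/s.

Δv ≈ 8810 m/s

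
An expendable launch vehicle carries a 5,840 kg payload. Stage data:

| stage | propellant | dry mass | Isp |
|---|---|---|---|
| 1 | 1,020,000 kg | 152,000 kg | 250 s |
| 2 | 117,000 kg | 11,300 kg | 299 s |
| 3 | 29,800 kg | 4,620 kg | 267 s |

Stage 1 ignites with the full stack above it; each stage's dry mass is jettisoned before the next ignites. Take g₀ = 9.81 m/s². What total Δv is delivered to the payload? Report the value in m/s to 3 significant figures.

Ignition mass of stage 1 = 1,020,000+152,000 + 117,000+11,300 + 29,800+4,620 + 5,840 = 1,340,560 kg.
Stage 1: m₀ = 1,340,560 kg, m_f = 1,340,560 − 1,020,000 = 320,560 kg; Δv = 250×9.81×ln(4.182) = 2452.5×1.4308 ≈ 3509 m/s.
Stage 2: m₀ = 168,560 kg, m_f = 168,560 − 117,000 = 51,560 kg; Δv = 299×9.81×ln(3.269) = 2933.2×1.1845 ≈ 3474 m/s.
Stage 3: m₀ = 40,260 kg, m_f = 40,260 − 29,800 = 10,460 kg; Δv = 267×9.81×ln(3.849) = 2619.3×1.3478 ≈ 3530 m/s.
Total Δv = 3509 + 3474 + 3530 = 10513 m/s.

Δv ≈ 10500 m/s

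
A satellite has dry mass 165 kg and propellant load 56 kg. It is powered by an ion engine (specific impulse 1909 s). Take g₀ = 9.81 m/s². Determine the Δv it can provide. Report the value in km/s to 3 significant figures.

v_e = Isp · g₀ = 1909 × 9.81 = 18727.3 m/s.
m₀ = m_dry + m_prop = 165 + 56 = 221 kg.
Using Δv = v_e ln(m₀/m_f): Δv = v_e · ln(m₀/m_f) = 18727.3 × ln(1.339) = 18727.3 × 0.2922 ≈ 5472.4 m/s.

Δv ≈ 5.47 km/s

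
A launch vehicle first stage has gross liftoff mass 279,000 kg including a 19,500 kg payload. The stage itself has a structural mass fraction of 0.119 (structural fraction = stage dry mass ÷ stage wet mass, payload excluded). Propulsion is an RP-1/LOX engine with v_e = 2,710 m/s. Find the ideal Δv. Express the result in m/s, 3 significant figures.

Δv ≈ 4640 m/s

Stage wet mass = m₀ − payload = 279,000 − 19,500 = 259,500 kg.
Stage dry mass = ε × stage wet mass = 0.119 × 259,500 = 30,880.5 kg.
Burnout mass m_f = stage dry + payload = 30,880.5 + 19,500 = 50,380.5 kg.
By the Tsiolkovsky rocket equation, Δv = v_e · ln(279,000/50,380.5) = 2710.0 × ln(5.538) = 2710.0 × 1.7116 ≈ 4638 m/s.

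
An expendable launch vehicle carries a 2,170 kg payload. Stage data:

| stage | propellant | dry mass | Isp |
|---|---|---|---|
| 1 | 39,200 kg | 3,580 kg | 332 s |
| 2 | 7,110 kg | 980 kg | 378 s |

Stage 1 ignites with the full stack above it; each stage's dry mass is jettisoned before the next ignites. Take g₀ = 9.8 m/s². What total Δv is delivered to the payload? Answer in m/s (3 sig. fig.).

Δv ≈ 8750 m/s

Ignition mass of stage 1 = 39,200+3,580 + 7,110+980 + 2,170 = 53,040 kg.
Stage 1: m₀ = 53,040 kg, m_f = 53,040 − 39,200 = 13,840 kg; Δv = 332×9.8×ln(3.832) = 3253.6×1.3435 ≈ 4371 m/s.
Stage 2: m₀ = 10,260 kg, m_f = 10,260 − 7,110 = 3,150 kg; Δv = 378×9.8×ln(3.257) = 3704.4×1.1809 ≈ 4374 m/s.
Total Δv = 4371 + 4374 = 8745 m/s.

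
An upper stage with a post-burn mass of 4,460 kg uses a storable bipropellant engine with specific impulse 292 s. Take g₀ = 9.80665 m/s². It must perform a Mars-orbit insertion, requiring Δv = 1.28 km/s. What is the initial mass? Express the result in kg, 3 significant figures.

v_e = Isp · g₀ = 292 × 9.80665 = 2863.5 m/s.
Using Δv = v_e ln(m₀/m_f): m₀/m_f = exp(Δv / v_e) = exp(1280 / 2863.5) = exp(0.4470) = 1.5636.
m₀ = m_f × 1.5636 = 4,460 × 1.5636 = 6,973.66 kg.

initial mass ≈ 6970 kg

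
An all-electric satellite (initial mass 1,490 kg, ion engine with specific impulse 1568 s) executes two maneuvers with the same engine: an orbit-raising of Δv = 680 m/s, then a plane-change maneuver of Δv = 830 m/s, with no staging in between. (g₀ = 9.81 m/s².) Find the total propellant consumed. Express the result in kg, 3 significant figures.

total propellant consumed ≈ 139 kg

v_e = Isp · g₀ = 1568 × 9.81 = 15382.1 m/s.
After the first burn: m = 1490 × exp(−680/15382.1) = 1490 × 0.95676 = 1,425.57 kg.
After the second burn: m = 1,425.57 × exp(−830/15382.1) = 1,425.57 × 0.94747 = 1,350.68 kg.
Total propellant = m₀ − m_final = 1490 − 1,350.68 = 139.32 kg.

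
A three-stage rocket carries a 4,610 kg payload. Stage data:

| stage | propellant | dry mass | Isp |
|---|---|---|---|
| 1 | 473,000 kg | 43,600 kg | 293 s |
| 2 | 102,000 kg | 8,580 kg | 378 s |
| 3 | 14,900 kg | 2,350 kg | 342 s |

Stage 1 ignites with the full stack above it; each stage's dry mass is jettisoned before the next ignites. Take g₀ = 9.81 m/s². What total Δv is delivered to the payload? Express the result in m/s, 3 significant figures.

Δv ≈ 13000 m/s

Ignition mass of stage 1 = 473,000+43,600 + 102,000+8,580 + 14,900+2,350 + 4,610 = 649,040 kg.
Stage 1: m₀ = 649,040 kg, m_f = 649,040 − 473,000 = 176,040 kg; Δv = 293×9.81×ln(3.687) = 2874.3×1.3048 ≈ 3750 m/s.
Stage 2: m₀ = 132,440 kg, m_f = 132,440 − 102,000 = 30,440 kg; Δv = 378×9.81×ln(4.351) = 3708.2×1.4704 ≈ 5452 m/s.
Stage 3: m₀ = 21,860 kg, m_f = 21,860 − 14,900 = 6,960 kg; Δv = 342×9.81×ln(3.141) = 3355.0×1.1445 ≈ 3840 m/s.
Total Δv = 3750 + 5452 + 3840 = 13042 m/s.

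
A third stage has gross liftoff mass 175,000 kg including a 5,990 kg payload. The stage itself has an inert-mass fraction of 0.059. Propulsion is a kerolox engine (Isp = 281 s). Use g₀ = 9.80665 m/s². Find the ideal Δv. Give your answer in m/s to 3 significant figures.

Δv ≈ 6600 m/s

Stage wet mass = m₀ − payload = 175,000 − 5,990 = 169,010 kg.
Stage dry mass = ε × stage wet mass = 0.059 × 169,010 = 9,971.59 kg.
Burnout mass m_f = stage dry + payload = 9,971.59 + 5,990 = 15,961.59 kg.
v_e = Isp · g₀ = 281 × 9.80665 = 2755.7 m/s.
Δv = v_e · ln(175,000/15,961.59) = 2755.7 × ln(10.96) = 2755.7 × 2.3946 ≈ 6599 m/s.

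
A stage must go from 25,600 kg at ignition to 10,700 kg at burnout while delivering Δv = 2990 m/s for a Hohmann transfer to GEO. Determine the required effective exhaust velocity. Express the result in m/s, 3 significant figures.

v_e ≈ 3430 m/s

ln(m₀/m_f) = ln(25600/10700) = ln(2.393) = 0.8723.
Using Δv = v_e ln(m₀/m_f): v_e = Δv / ln(m₀/m_f) = 2990 / 0.8723 = 3427.5 m/s.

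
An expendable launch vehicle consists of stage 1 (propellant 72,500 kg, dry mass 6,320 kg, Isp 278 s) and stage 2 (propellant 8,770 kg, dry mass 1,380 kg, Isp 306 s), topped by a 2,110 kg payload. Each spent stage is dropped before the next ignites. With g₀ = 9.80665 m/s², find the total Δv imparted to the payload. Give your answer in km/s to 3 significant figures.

Δv ≈ 8.10 km/s

Ignition mass of stage 1 = 72,500+6,320 + 8,770+1,380 + 2,110 = 91,080 kg.
Stage 1: m₀ = 91,080 kg, m_f = 91,080 − 72,500 = 18,580 kg; Δv = 278×9.80665×ln(4.902) = 2726.2×1.5897 ≈ 4334 m/s.
Stage 2: m₀ = 12,260 kg, m_f = 12,260 − 8,770 = 3,490 kg; Δv = 306×9.80665×ln(3.513) = 3000.8×1.2564 ≈ 3770 m/s.
Total Δv = 4334 + 3770 = 8104 m/s.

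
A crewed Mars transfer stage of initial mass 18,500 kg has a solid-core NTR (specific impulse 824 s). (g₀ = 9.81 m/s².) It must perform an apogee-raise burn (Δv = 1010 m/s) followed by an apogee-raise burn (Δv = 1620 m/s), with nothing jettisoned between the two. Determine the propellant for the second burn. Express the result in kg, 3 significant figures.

propellant for the second burn ≈ 2970 kg

v_e = Isp · g₀ = 824 × 9.81 = 8083.4 m/s.
After the first burn: m = 18500 × exp(−1010/8083.4) = 18500 × 0.88254 = 16,327 kg.
After the second burn: m = 16,327 × exp(−1620/8083.4) = 16,327 × 0.81840 = 13,362 kg.
Second-burn propellant = 16,327 − 13,362 = 2,965 kg.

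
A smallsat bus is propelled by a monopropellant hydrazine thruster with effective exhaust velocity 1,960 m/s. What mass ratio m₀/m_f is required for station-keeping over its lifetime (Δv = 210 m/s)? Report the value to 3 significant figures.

mass ratio ≈ 1.11

Rocket equation: m₀/m_f = exp(Δv / v_e) = exp(210 / 1960.0) = exp(0.1071) = 1.1131.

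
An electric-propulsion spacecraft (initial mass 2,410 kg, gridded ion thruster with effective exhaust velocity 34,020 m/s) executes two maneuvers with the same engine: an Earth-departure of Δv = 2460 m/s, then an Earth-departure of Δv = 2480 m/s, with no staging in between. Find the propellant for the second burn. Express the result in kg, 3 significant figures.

propellant for the second burn ≈ 158 kg

After the first burn: m = 2410 × exp(−2460/34020.0) = 2410 × 0.93024 = 2,241.88 kg.
After the second burn: m = 2,241.88 × exp(−2480/34020.0) = 2,241.88 × 0.92970 = 2,084.28 kg.
Second-burn propellant = 2,241.88 − 2,084.28 = 157.6 kg.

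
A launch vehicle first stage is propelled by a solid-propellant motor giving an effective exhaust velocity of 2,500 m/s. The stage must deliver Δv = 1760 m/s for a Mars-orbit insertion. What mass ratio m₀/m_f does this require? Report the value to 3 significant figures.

By the Tsiolkovsky rocket equation, m₀/m_f = exp(Δv / v_e) = exp(1760 / 2500.0) = exp(0.7040) = 2.0218.

mass ratio ≈ 2.02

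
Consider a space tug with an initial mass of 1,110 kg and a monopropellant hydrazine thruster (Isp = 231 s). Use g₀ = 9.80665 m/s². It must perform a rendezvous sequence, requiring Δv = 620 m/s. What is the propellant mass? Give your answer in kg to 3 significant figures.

v_e = Isp · g₀ = 231 × 9.80665 = 2265.3 m/s.
m₀/m_f = exp(Δv / v_e) = exp(620 / 2265.3) = exp(0.2737) = 1.3148.
m_f = 1,110 / 1.3148 = 844.235 kg, so propellant = m₀ − m_f = 1,110 − 844.235 = 265.765 kg.

propellant mass ≈ 266 kg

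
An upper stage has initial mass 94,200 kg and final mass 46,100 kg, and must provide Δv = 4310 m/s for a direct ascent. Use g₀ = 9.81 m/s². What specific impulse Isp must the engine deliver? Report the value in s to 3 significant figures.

Isp ≈ 615 s

ln(m₀/m_f) = ln(94200/46100) = ln(2.043) = 0.7146.
Rocket equation: v_e = Δv / ln(m₀/m_f) = 4310 / 0.7146 = 6031.3 m/s.
Isp = v_e / g₀ = 6031.3 / 9.81 = 614.8 s.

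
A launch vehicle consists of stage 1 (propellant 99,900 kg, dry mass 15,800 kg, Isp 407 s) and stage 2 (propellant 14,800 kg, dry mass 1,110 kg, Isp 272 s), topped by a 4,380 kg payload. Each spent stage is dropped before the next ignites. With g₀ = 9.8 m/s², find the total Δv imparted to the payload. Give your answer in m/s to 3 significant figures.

Ignition mass of stage 1 = 99,900+15,800 + 14,800+1,110 + 4,380 = 135,990 kg.
Stage 1: m₀ = 135,990 kg, m_f = 135,990 − 99,900 = 36,090 kg; Δv = 407×9.8×ln(3.768) = 3988.6×1.3266 ≈ 5291 m/s.
Stage 2: m₀ = 20,290 kg, m_f = 20,290 − 14,800 = 5,490 kg; Δv = 272×9.8×ln(3.696) = 2665.6×1.3072 ≈ 3484 m/s.
Total Δv = 5291 + 3484 = 8775 m/s.

Δv ≈ 8780 m/s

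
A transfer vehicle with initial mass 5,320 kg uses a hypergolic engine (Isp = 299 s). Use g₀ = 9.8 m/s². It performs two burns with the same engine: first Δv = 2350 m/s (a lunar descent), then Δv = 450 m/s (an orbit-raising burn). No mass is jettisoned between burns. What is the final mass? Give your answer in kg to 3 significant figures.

final mass ≈ 2050 kg

v_e = Isp · g₀ = 299 × 9.8 = 2930.2 m/s.
After the first burn: m = 5320 × exp(−2350/2930.2) = 5320 × 0.44843 = 2,385.65 kg.
After the second burn: m = 2,385.65 × exp(−450/2930.2) = 2,385.65 × 0.85764 = 2,046.03 kg.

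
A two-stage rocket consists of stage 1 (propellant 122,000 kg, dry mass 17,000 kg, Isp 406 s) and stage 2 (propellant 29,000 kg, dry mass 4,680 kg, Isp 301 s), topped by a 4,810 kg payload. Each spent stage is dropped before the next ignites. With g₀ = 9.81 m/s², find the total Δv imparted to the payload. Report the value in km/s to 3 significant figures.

Δv ≈ 8.77 km/s

Ignition mass of stage 1 = 122,000+17,000 + 29,000+4,680 + 4,810 = 177,490 kg.
Stage 1: m₀ = 177,490 kg, m_f = 177,490 − 122,000 = 55,490 kg; Δv = 406×9.81×ln(3.199) = 3982.9×1.1627 ≈ 4631 m/s.
Stage 2: m₀ = 38,490 kg, m_f = 38,490 − 29,000 = 9,490 kg; Δv = 301×9.81×ln(4.056) = 2952.8×1.4002 ≈ 4134 m/s.
Total Δv = 4631 + 4134 = 8765 m/s.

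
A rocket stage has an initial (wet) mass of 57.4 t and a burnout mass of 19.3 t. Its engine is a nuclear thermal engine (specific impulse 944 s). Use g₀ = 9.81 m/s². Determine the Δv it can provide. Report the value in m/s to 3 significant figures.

Δv ≈ 10100 m/s

v_e = Isp · g₀ = 944 × 9.81 = 9260.6 m/s.
From the ideal rocket equation, Δv = v_e · ln(m₀/m_f) = 9260.6 × ln(2.974) = 9260.6 × 1.0899 ≈ 10093.5 m/s.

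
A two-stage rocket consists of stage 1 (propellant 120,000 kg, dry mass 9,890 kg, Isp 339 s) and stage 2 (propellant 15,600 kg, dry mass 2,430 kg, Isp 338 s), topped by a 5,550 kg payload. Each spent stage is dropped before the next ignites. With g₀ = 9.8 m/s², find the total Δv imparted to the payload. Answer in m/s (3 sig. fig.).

Δv ≈ 8650 m/s

Ignition mass of stage 1 = 120,000+9,890 + 15,600+2,430 + 5,550 = 153,470 kg.
Stage 1: m₀ = 153,470 kg, m_f = 153,470 − 120,000 = 33,470 kg; Δv = 339×9.8×ln(4.585) = 3322.2×1.5229 ≈ 5059 m/s.
Stage 2: m₀ = 23,580 kg, m_f = 23,580 − 15,600 = 7,980 kg; Δv = 338×9.8×ln(2.955) = 3312.4×1.0835 ≈ 3589 m/s.
Total Δv = 5059 + 3589 = 8648 m/s.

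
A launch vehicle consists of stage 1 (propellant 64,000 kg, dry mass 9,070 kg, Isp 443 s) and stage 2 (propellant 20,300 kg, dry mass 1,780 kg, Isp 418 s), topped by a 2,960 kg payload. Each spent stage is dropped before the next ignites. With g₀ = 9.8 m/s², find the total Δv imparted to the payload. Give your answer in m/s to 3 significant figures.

Δv ≈ 11400 m/s

Ignition mass of stage 1 = 64,000+9,070 + 20,300+1,780 + 2,960 = 98,110 kg.
Stage 1: m₀ = 98,110 kg, m_f = 98,110 − 64,000 = 34,110 kg; Δv = 443×9.8×ln(2.876) = 4341.4×1.0565 ≈ 4587 m/s.
Stage 2: m₀ = 25,040 kg, m_f = 25,040 − 20,300 = 4,740 kg; Δv = 418×9.8×ln(5.283) = 4096.4×1.6644 ≈ 6818 m/s.
Total Δv = 4587 + 6818 = 11405 m/s.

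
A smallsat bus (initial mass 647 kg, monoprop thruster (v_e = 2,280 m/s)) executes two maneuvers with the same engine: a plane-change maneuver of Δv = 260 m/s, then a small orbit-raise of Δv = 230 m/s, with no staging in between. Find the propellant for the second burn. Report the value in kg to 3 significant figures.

After the first burn: m = 647 × exp(−260/2280.0) = 647 × 0.89223 = 577.273 kg.
After the second burn: m = 577.273 × exp(−230/2280.0) = 577.273 × 0.90404 = 521.878 kg.
Second-burn propellant = 577.273 − 521.878 = 55.395 kg.

propellant for the second burn ≈ 55.4 kg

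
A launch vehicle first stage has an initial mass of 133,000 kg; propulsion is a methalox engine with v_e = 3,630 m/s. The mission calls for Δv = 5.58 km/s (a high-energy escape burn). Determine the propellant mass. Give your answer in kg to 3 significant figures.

propellant mass ≈ 104000 kg

m₀/m_f = exp(Δv / v_e) = exp(5580 / 3630.0) = exp(1.5372) = 4.6515.
m_f = 133,000 / 4.6515 = 28,592.9 kg, so propellant = m₀ − m_f = 133,000 − 28,592.9 = 104,407.1 kg.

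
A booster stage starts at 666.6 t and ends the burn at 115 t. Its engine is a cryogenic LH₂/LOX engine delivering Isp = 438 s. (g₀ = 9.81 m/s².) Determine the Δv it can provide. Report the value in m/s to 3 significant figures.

v_e = Isp · g₀ = 438 × 9.81 = 4296.8 m/s.
Δv = v_e · ln(m₀/m_f) = 4296.8 × ln(5.797) = 4296.8 × 1.7573 ≈ 7550.6 m/s.

Δv ≈ 7550 m/s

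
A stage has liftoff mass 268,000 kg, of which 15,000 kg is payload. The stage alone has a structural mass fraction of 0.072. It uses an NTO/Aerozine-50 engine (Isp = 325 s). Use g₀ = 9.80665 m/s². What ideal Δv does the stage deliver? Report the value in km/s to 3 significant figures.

Δv ≈ 6.65 km/s

Stage wet mass = m₀ − payload = 268,000 − 15,000 = 253,000 kg.
Stage dry mass = ε × stage wet mass = 0.072 × 253,000 = 18,216 kg.
Burnout mass m_f = stage dry + payload = 18,216 + 15,000 = 33,216 kg.
v_e = Isp · g₀ = 325 × 9.80665 = 3187.2 m/s.
By the Tsiolkovsky rocket equation, Δv = v_e · ln(268,000/33,216) = 3187.2 × ln(8.068) = 3187.2 × 2.0880 ≈ 6655 m/s.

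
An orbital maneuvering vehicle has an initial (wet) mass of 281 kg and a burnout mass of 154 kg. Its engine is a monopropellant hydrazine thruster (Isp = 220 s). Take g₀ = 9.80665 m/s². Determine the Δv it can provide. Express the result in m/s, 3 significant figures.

Δv ≈ 1300 m/s

v_e = Isp · g₀ = 220 × 9.80665 = 2157.5 m/s.
Rocket equation: Δv = v_e · ln(m₀/m_f) = 2157.5 × ln(1.825) = 2157.5 × 0.6014 ≈ 1297.5 m/s.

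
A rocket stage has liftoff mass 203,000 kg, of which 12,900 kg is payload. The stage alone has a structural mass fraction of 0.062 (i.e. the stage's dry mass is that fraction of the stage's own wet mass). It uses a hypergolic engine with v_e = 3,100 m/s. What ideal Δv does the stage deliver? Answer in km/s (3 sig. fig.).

Δv ≈ 6.53 km/s

Stage wet mass = m₀ − payload = 203,000 − 12,900 = 190,100 kg.
Stage dry mass = ε × stage wet mass = 0.062 × 190,100 = 11,786.2 kg.
Burnout mass m_f = stage dry + payload = 11,786.2 + 12,900 = 24,686.2 kg.
Rocket equation: Δv = v_e · ln(203,000/24,686.2) = 3100.0 × ln(8.223) = 3100.0 × 2.1070 ≈ 6532 m/s.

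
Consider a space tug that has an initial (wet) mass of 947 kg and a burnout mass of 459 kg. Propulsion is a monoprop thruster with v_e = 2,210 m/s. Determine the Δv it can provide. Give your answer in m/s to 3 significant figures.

Δv ≈ 1600 m/s

Using Δv = v_e ln(m₀/m_f): Δv = v_e · ln(m₀/m_f) = 2210.0 × ln(2.063) = 2210.0 × 0.7242 ≈ 1600.6 m/s.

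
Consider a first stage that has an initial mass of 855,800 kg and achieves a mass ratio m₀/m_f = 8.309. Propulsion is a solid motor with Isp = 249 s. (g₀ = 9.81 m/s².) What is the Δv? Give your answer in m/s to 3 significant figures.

Δv ≈ 5170 m/s

v_e = Isp · g₀ = 249 × 9.81 = 2442.7 m/s.
Δv = v_e · ln(8.309) = 2442.7 × 2.1173 ≈ 5172.0 m/s.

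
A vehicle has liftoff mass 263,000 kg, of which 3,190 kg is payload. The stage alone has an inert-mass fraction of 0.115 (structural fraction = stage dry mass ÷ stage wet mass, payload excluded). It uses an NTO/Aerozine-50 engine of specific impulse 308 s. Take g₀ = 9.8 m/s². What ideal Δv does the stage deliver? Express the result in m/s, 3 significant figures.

Δv ≈ 6260 m/s

Stage wet mass = m₀ − payload = 263,000 − 3,190 = 259,810 kg.
Stage dry mass = ε × stage wet mass = 0.115 × 259,810 = 29,878.2 kg.
Burnout mass m_f = stage dry + payload = 29,878.2 + 3,190 = 33,068.2 kg.
v_e = Isp · g₀ = 308 × 9.8 = 3018.4 m/s.
By the Tsiolkovsky rocket equation, Δv = v_e · ln(263,000/33,068.2) = 3018.4 × ln(7.953) = 3018.4 × 2.0736 ≈ 6259 m/s.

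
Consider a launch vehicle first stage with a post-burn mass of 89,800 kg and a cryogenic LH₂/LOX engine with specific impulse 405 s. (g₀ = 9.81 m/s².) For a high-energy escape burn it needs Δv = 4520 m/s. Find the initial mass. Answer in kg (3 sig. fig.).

v_e = Isp · g₀ = 405 × 9.81 = 3973.1 m/s.
m₀/m_f = exp(Δv / v_e) = exp(4520 / 3973.1) = exp(1.1377) = 3.1195.
m₀ = m_f × 3.1195 = 89,800 × 3.1195 = 280,131 kg.

initial mass ≈ 280000 kg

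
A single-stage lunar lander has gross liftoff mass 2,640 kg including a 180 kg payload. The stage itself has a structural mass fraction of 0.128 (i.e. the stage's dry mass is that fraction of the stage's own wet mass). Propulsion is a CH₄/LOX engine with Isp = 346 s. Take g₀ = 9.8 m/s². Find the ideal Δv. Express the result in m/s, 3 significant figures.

Δv ≈ 5680 m/s

Stage wet mass = m₀ − payload = 2,640 − 180 = 2,460 kg.
Stage dry mass = ε × stage wet mass = 0.128 × 2,460 = 314.88 kg.
Burnout mass m_f = stage dry + payload = 314.88 + 180 = 494.88 kg.
v_e = Isp · g₀ = 346 × 9.8 = 3390.8 m/s.
Δv = v_e · ln(2,640/494.88) = 3390.8 × ln(5.335) = 3390.8 × 1.6742 ≈ 5677 m/s.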